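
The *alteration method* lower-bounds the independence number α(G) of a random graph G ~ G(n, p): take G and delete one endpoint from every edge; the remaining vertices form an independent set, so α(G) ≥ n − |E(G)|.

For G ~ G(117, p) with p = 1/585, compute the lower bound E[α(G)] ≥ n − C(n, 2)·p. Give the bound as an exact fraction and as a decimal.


E[|E(G)|] = C(117, 2)·p = 6786 · (1/585) = 58/5.
E[α(G)] ≥ n − E[|E(G)|] = 117 − 58/5 = 527/5.
Numerically: ≈ 105.4000.
(This is only a lower bound; the true E[α(G)] may be larger.)

E[α(G)] ≥ 527/5 ≈ 105.4000.


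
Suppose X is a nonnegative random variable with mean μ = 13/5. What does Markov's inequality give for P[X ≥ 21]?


μ = E[X] = 13/5, a = 21.
Markov: P[X ≥ 21] ≤ μ/a = (13/5)/21 = 13/105.
Numerically: ≈ 0.124.
(Since a = 21 > μ = 2.600, the bound 13/105 is < 1 and informative.)

P[X ≥ 21] ≤ 13/105 ≈ 0.124.


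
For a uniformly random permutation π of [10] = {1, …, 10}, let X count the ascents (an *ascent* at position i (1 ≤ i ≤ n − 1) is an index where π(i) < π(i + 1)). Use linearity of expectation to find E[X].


Write X = Σ X_I over i = 1, …, 9, with X_I the indicator of one ascent.
There are 9 indicators.
For each fixed i, the pair (π(i), π(i+1)) is a uniformly random ordered pair of distinct values from {1, …, 10}; by symmetry P[π(i) < π(i+1)] = 1/2.
By linearity: E[X] = 9 · (1/2) = (10 − 1) · (1/2) = 9/2 ≈ 4.50000.

E[X] = 9/2 = 4.50000.


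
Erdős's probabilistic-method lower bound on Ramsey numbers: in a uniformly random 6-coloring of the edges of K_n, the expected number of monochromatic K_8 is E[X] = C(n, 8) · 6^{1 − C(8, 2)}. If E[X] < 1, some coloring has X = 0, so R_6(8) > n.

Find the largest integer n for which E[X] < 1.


We need C(n, 8) · 6^{1 − 28} < 1, i.e. C(n, 8) < 6^{28 − 1} = 1023490369077469249536.
Check values of n near the boundary:
  n = 1591: C(1591, 8) = 1000427749141189953870; 1000427749141189953870 < 1023490369077469249536? YES
  n = 1592: C(1592, 8) = 1005480414540892933435; 1005480414540892933435 < 1023490369077469249536? YES
  n = 1593: C(1593, 8) = 1010555394551193970323; 1010555394551193970323 < 1023490369077469249536? YES
  n = 1594: C(1594, 8) = 1015652773590544255167; 1015652773590544255167 < 1023490369077469249536? YES
  n = 1595: C(1595, 8) = 1020772636343363633895; 1020772636343363633895 < 1023490369077469249536? YES
  n = 1596: C(1596, 8) = 1025915067760710553965; 1025915067760710553965 < 1023490369077469249536? NO
The largest n with C(n, 8) < 1023490369077469249536 is n = 1595 (where E[X] = 113419181815929292655/113721152119718805504 ≈ 0.9973446). Hence R_6(8) > 1595, i.e. R_6(8) ≥ 1596.

Largest n = 1595; hence R_6(8) > 1595.


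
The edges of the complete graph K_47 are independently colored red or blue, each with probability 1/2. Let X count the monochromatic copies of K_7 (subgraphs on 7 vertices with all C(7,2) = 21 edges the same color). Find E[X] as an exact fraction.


Let X = Σ_S X_S over the C(47, 7) = 62891499 subsets S of size 7, where X_S = 1 if the K_7 on S is monochromatic.
For a fixed S, the K_7 on S has C(7, 2) = 21 edges. P[all 21 edges red] = (1/2)^21, and likewise for blue, so P[monochromatic] = 2·(1/2)^21 = 2^{1 − 21} = 1/1048576.
By linearity of expectation: E[X] = C(47, 7) · 2^{1 − 21} = 62891499 · 1/1048576 = 62891499/1048576.
Numerically: E[X] ≈ 59.978.

E[X] = C(47,7)·2^(1−C(7,2)) = 62891499/1048576 ≈ 59.978.


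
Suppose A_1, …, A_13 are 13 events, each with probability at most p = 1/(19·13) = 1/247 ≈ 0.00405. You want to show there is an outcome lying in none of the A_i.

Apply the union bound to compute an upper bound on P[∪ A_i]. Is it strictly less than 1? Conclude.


Union bound: P[∪_{i=1}^{13} A_i] ≤ Σ_i P[A_i] ≤ 13·p = 13·(1/247) = 1/19.
Numerically: 1/19 ≈ 0.05263.
Is 1/19 < 1? YES.
Since P[∪ A_i] ≤ 1/19 < 1, the complement has P[∩ A_i^c] ≥ 1 − 1/19 = 18/19 > 0, so some outcome avoids every A_i.

13·p = 1/19 ≈ 0.05263; existence CERTIFIED by the union bound.


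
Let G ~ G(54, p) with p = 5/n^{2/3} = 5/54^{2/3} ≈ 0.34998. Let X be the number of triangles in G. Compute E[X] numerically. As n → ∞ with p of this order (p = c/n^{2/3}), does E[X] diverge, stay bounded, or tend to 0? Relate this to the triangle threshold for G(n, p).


Number of potential triangles: C(54, 3) = 24804.
Each occurs with probability p³ ≈ (0.34998)³ ≈ 4.2866941e-02.
By linearity: E[X] = C(54, 3)·p³ ≈ 24804 · 4.2866941e-02 ≈ 1063.27160.
Since α = 2/3 < 1, p = c/n^{2/3} ≫ 1/n is above the triangle threshold p ~ 1/n. Asymptotically E[X] ~ (c³/6)·n^{3(1−α)} = (5³/6)·n^{1} → ∞; triangles are abundant w.h.p.

E[X] ≈ 1063.27160; in regime p = Θ(1/n^{2/3}) E[X] diverges (above the triangle threshold p ~ 1/n).


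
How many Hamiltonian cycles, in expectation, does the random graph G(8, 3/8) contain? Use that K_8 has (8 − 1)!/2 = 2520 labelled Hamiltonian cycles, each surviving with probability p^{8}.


K_8 has (8 − 1)!/2 = 2520 labelled Hamiltonian cycles.
For each such Hamiltonian cycle H, let X_H = 1 if all 8 edges of H are present in G. Then P[X_H = 1] = p^{8} = (3/8)^{8} = 6561/16777216.
By linearity of expectation: E[X] = Σ_H E[X_H] = 2520 · p^{8} = 2520 · 6561/16777216 = 2066715/2097152.
Numerically: E[X] ≈ 0.985487.

E[X] = 2520 · (3/8)^{8} = 2066715/2097152 ≈ 0.985487.


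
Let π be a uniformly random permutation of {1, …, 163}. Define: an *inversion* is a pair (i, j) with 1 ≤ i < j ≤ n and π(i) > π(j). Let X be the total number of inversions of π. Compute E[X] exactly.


Write X = Σ X_I over the C(163, 2) = 13203 pairs i < j, with X_I the indicator of one inversion.
There are 13203 indicators.
For each fixed pair i < j, the values π(i) and π(j) are two distinct elements of {1, …, 163} in uniformly random order; by symmetry P[π(i) > π(j)] = 1/2.
By linearity: E[X] = 13203 · (1/2) = C(163, 2) · (1/2) = 13203/2 = 13203/2 ≈ 6601.500.

E[X] = 13203/2 = 6601.500.


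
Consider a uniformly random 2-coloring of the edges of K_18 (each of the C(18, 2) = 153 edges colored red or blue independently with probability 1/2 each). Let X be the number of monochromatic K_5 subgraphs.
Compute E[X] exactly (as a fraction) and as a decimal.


Let X = Σ_S X_S over the C(18, 5) = 8568 subsets S of size 5, where X_S = 1 if the K_5 on S is monochromatic.
For a fixed S, the K_5 on S has C(5, 2) = 10 edges. P[all 10 edges red] = (1/2)^10, and likewise for blue, so P[monochromatic] = 2·(1/2)^10 = 2^{1 − 10} = 1/512.
Summing: E[X] = C(18, 5) · 2^{1 − 10} = 8568 · 1/512 = 1071/64.
Numerically: E[X] ≈ 16.7344.

E[X] = C(18,5)·2^(1−C(5,2)) = 1071/64 ≈ 16.7344.


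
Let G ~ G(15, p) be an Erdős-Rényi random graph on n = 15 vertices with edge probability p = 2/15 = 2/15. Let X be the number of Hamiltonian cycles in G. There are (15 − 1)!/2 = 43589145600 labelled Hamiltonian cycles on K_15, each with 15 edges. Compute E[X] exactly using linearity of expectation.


K_15 has (15 − 1)!/2 = 43589145600 labelled Hamiltonian cycles.
For each such Hamiltonian cycle H, let X_H = 1 if all 15 edges of H are present in G. Then P[X_H = 1] = p^{15} = (2/15)^{15} = 32768/437893890380859375.
By linearity: E[X] = Σ_H E[X_H] = 43589145600 · p^{15} = 43589145600 · 32768/437893890380859375 = 235115905024/72081298828125.
Numerically: E[X] ≈ 0.00326.

E[X] = 43589145600 · (2/15)^{15} = 235115905024/72081298828125 ≈ 0.00326.


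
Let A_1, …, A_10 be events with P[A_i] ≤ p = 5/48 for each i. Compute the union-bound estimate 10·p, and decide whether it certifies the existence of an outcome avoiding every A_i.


Union bound: P[∪_{i=1}^{10} A_i] ≤ Σ_i P[A_i] ≤ 10·p = 10·(5/48) = 25/24.
Numerically: 25/24 ≈ 1.0416667.
Is 25/24 < 1? NO.
Since the bound 25/24 is ≥ 1, the union bound is uninformative here; it does NOT by itself certify existence.

10·p = 25/24 ≈ 1.0416667; existence NOT certified by the union bound.


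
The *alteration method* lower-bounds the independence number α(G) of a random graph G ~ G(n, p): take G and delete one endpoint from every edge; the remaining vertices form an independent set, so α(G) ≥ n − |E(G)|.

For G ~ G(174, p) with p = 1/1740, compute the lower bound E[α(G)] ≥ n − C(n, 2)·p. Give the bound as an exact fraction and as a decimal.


E[|E(G)|] = C(174, 2)·p = 15051 · (1/1740) = 173/20.
E[α(G)] ≥ n − E[|E(G)|] = 174 − 173/20 = 3307/20.
Numerically: ≈ 165.350.
(This is only a lower bound; the true E[α(G)] may be larger.)

E[α(G)] ≥ 3307/20 ≈ 165.350.


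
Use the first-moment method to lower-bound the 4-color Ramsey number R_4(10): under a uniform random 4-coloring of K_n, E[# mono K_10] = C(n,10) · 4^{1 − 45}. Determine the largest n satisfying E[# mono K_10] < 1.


We need C(n, 10) · 4^{1 − 45} < 1, i.e. C(n, 10) < 4^{45 − 1} = 309485009821345068724781056.
Check values of n near the boundary:
  n = 2022: C(2022, 10) = 307870445231474093395937796; 307870445231474093395937796 < 309485009821345068724781056? YES
  n = 2023: C(2023, 10) = 309399856285778485315440716; 309399856285778485315440716 < 309485009821345068724781056? YES
  n = 2024: C(2024, 10) = 310936101848269937576192656; 310936101848269937576192656 < 309485009821345068724781056? NO
  n = 2025: C(2025, 10) = 312479209053472269772600560; 312479209053472269772600560 < 309485009821345068724781056? NO
The largest n with C(n, 10) < 309485009821345068724781056 is n = 2023 (where E[X] = 77349964071444621328860179/77371252455336267181195264 ≈ 1.000). Hence R_4(10) > 2023, i.e. R_4(10) ≥ 2024.

Largest n = 2023; hence R_4(10) > 2023.


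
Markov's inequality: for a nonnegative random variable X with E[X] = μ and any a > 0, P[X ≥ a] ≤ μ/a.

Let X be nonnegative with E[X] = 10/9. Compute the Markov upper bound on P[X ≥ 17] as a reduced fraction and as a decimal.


μ = E[X] = 10/9, a = 17.
Markov: P[X ≥ 17] ≤ μ/a = (10/9)/17 = 10/153.
Numerically: ≈ 0.065.
(Since a = 17 > μ = 1.111, the bound 10/153 is < 1 and informative.)

P[X ≥ 17] ≤ 10/153 ≈ 0.065.


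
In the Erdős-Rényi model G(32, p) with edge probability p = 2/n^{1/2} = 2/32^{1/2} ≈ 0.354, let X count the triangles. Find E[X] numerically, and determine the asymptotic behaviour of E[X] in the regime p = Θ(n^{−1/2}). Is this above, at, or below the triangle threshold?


Number of potential triangles: C(32, 3) = 4960.
Each occurs with probability p³ ≈ (0.354)³ ≈ 4.41942e-02.
By linearity: E[X] = C(32, 3)·p³ ≈ 4960 · 4.41942e-02 ≈ 219.203.
Since α = 1/2 < 1, p = c/n^{1/2} ≫ 1/n is above the triangle threshold p ~ 1/n. Asymptotically E[X] ~ (c³/6)·n^{3(1−α)} = (2³/6)·n^{1.5} → ∞; triangles are abundant w.h.p.

E[X] ≈ 219.203; in regime p = Θ(1/n^{1/2}) E[X] diverges (above the triangle threshold p ~ 1/n).


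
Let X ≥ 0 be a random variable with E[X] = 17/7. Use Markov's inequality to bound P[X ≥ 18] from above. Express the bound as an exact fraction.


μ = E[X] = 17/7, a = 18.
Markov: P[X ≥ 18] ≤ μ/a = (17/7)/18 = 17/126.
Numerically: ≈ 0.1349.
(Since a = 18 > μ = 2.4286, the bound 17/126 is < 1 and informative.)

P[X ≥ 18] ≤ 17/126 ≈ 0.1349.


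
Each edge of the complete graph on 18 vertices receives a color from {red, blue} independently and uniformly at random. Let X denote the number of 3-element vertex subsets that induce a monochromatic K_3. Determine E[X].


Let X = Σ_S X_S over the C(18, 3) = 816 subsets S of size 3, where X_S = 1 if the K_3 on S is monochromatic.
For a fixed S, the K_3 on S has C(3, 2) = 3 edges. P[all 3 edges red] = (1/2)^3, and likewise for blue, so P[monochromatic] = 2·(1/2)^3 = 2^{1 − 3} = 1/4.
By linearity of expectation: E[X] = C(18, 3) · 2^{1 − 3} = 816 · 1/4 = 204.
Numerically: E[X] ≈ 204.0000.

E[X] = C(18,3)·2^(1−C(3,2)) = 204 ≈ 204.0000.


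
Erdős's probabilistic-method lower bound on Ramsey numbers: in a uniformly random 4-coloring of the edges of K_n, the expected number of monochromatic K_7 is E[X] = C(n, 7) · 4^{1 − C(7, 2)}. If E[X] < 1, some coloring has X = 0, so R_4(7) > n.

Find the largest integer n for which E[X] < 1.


We need C(n, 7) · 4^{1 − 21} < 1, i.e. C(n, 7) < 4^{21 − 1} = 1099511627776.
Check values of n near the boundary:
  n = 178: C(178, 7) = 996867063280; 996867063280 < 1099511627776? YES
  n = 179: C(179, 7) = 1037437234460; 1037437234460 < 1099511627776? YES
  n = 180: C(180, 7) = 1079414463600; 1079414463600 < 1099511627776? YES
  n = 181: C(181, 7) = 1122839183400; 1122839183400 < 1099511627776? NO
  n = 182: C(182, 7) = 1167752750736; 1167752750736 < 1099511627776? NO
  n = 183: C(183, 7) = 1214197462413; 1214197462413 < 1099511627776? NO
The largest n with C(n, 7) < 1099511627776 is n = 180 (where E[X] = 67463403975/68719476736 ≈ 0.981722). Hence R_4(7) > 180, i.e. R_4(7) ≥ 181.

Largest n = 180; hence R_4(7) > 180.


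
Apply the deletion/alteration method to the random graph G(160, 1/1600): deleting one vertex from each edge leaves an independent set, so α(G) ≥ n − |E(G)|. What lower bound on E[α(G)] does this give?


E[|E(G)|] = C(160, 2)·p = 12720 · (1/1600) = 159/20.
E[α(G)] ≥ n − E[|E(G)|] = 160 − 159/20 = 3041/20.
Numerically: ≈ 152.050000.
(This is only a lower bound; the true E[α(G)] may be larger.)

E[α(G)] ≥ 3041/20 ≈ 152.050000.


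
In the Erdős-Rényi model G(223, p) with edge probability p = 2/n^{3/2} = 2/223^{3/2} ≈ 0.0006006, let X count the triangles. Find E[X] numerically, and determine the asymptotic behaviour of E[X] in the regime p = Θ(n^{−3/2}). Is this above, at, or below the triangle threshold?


Number of potential triangles: C(223, 3) = 1823471.
Each occurs with probability p³ ≈ (0.0006006)³ ≈ 2.166298e-10.
By linearity: E[X] = C(223, 3)·p³ ≈ 1823471 · 2.166298e-10 ≈ 0.0004.
Since α = 3/2 > 1, p = c/n^{3/2} = o(1/n) is below the triangle threshold p ~ 1/n. Asymptotically E[X] ~ (c³/6)·n^{3(1−α)} = (2³/6)·n^{-1.5} → 0, so by Markov's inequality G has no triangles w.h.p.

E[X] ≈ 0.0004; in regime p = Θ(1/n^{3/2}) E[X] tends to 0 (below the triangle threshold p ~ 1/n).


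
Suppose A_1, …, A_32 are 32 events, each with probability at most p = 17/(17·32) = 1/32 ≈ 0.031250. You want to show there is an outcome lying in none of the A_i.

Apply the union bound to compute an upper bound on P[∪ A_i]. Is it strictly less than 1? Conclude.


Union bound: P[∪_{i=1}^{32} A_i] ≤ Σ_i P[A_i] ≤ 32·p = 32·(1/32) = 1.
Numerically: 1 ≈ 1.000000.
Is 1 < 1? NO.
Since the bound 1 is ≥ 1, the union bound is uninformative here; it does NOT by itself certify existence.

32·p = 1 ≈ 1.000000; existence NOT certified by the union bound.


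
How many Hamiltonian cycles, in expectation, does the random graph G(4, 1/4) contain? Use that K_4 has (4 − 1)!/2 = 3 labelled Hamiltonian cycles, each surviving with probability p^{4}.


K_4 has (4 − 1)!/2 = 3 labelled Hamiltonian cycles.
For each such Hamiltonian cycle H, let X_H = 1 if all 4 edges of H are present in G. Then P[X_H = 1] = p^{4} = (1/4)^{4} = 1/256.
By linearity of expectation: E[X] = Σ_H E[X_H] = 3 · p^{4} = 3 · 1/256 = 3/256.
Numerically: E[X] ≈ 0.0117.

E[X] = 3 · (1/4)^{4} = 3/256 ≈ 0.0117.


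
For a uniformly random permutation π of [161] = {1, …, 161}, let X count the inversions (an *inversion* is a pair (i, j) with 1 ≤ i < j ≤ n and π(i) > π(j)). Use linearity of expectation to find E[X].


Write X = Σ X_I over the C(161, 2) = 12880 pairs i < j, with X_I the indicator of one inversion.
There are 12880 indicators.
For each fixed pair i < j, the values π(i) and π(j) are two distinct elements of {1, …, 161} in uniformly random order; by symmetry P[π(i) > π(j)] = 1/2.
By linearity: E[X] = 12880 · (1/2) = C(161, 2) · (1/2) = 12880/2 = 6440 ≈ 6440.0000.

E[X] = 6440 = 6440.0000.


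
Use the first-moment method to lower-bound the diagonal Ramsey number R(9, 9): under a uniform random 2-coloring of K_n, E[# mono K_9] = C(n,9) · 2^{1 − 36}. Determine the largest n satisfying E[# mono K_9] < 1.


We need C(n, 9) · 2^{1 − 36} < 1, i.e. C(n, 9) < 2^{36 − 1} = 34359738368.
Check values of n near the boundary:
  n = 59: C(59, 9) = 12565671261; 12565671261 < 34359738368? YES
  n = 60: C(60, 9) = 14783142660; 14783142660 < 34359738368? YES
  n = 61: C(61, 9) = 17341763505; 17341763505 < 34359738368? YES
  n = 62: C(62, 9) = 20286591270; 20286591270 < 34359738368? YES
  n = 63: C(63, 9) = 23667689815; 23667689815 < 34359738368? YES
  n = 64: C(64, 9) = 27540584512; 27540584512 < 34359738368? YES
  n = 65: C(65, 9) = 31966749880; 31966749880 < 34359738368? YES
  n = 66: C(66, 9) = 37014131440; 37014131440 < 34359738368? NO
  n = 67: C(67, 9) = 42757703560; 42757703560 < 34359738368? NO
The largest n with C(n, 9) < 34359738368 is n = 65 (where E[X] = 3995843735/4294967296 ≈ 0.930). Hence R(9, 9) > 65, i.e. R(9, 9) ≥ 66.

Largest n = 65; hence R(9, 9) > 65.


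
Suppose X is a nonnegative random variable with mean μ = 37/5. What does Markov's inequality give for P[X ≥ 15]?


μ = E[X] = 37/5, a = 15.
Markov: P[X ≥ 15] ≤ μ/a = (37/5)/15 = 37/75.
Numerically: ≈ 0.493333.
(Since a = 15 > μ = 7.400000, the bound 37/75 is < 1 and informative.)

P[X ≥ 15] ≤ 37/75 ≈ 0.493333.


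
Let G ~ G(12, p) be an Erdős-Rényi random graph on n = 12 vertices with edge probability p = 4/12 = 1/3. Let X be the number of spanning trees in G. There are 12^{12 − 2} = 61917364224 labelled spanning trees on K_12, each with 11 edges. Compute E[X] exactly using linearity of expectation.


K_12 has 12^{12 − 2} = 61917364224 labelled spanning trees.
For each such spanning tree H, let X_H = 1 if all 11 edges of H are present in G. Then P[X_H = 1] = p^{11} = (1/3)^{11} = 1/177147.
By linearity: E[X] = Σ_H E[X_H] = 61917364224 · p^{11} = 61917364224 · 1/177147 = 1048576/3.
Numerically: E[X] ≈ 3.495e+05.

E[X] = 61917364224 · (1/3)^{11} = 1048576/3 ≈ 3.495e+05.


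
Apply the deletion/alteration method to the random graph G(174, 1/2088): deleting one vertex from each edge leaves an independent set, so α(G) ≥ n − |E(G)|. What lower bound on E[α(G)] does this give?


E[|E(G)|] = C(174, 2)·p = 15051 · (1/2088) = 173/24.
E[α(G)] ≥ n − E[|E(G)|] = 174 − 173/24 = 4003/24.
Numerically: ≈ 166.7917.
(This is only a lower bound; the true E[α(G)] may be larger.)

E[α(G)] ≥ 4003/24 ≈ 166.7917.


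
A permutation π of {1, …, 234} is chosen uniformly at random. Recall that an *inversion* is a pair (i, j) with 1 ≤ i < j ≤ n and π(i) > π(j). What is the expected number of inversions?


Write X = Σ X_I over the C(234, 2) = 27261 pairs i < j, with X_I the indicator of one inversion.
There are 27261 indicators.
For each fixed pair i < j, the values π(i) and π(j) are two distinct elements of {1, …, 234} in uniformly random order; by symmetry P[π(i) > π(j)] = 1/2.
By linearity: E[X] = 27261 · (1/2) = C(234, 2) · (1/2) = 27261/2 = 27261/2 ≈ 13630.50000.

E[X] = 27261/2 = 13630.50000.


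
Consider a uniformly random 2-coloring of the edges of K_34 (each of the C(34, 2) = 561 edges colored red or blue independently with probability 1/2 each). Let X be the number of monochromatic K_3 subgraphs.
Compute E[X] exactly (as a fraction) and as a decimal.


Let X = Σ_S X_S over the C(34, 3) = 5984 subsets S of size 3, where X_S = 1 if the K_3 on S is monochromatic.
For a fixed S, the K_3 on S has C(3, 2) = 3 edges. P[all 3 edges red] = (1/2)^3, and likewise for blue, so P[monochromatic] = 2·(1/2)^3 = 2^{1 − 3} = 1/4.
Summing: E[X] = C(34, 3) · 2^{1 − 3} = 5984 · 1/4 = 1496.
Numerically: E[X] ≈ 1496.000.

E[X] = C(34,3)·2^(1−C(3,2)) = 1496 ≈ 1496.000.


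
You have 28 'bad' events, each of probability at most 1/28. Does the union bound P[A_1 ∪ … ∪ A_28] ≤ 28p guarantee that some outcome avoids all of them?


Union bound: P[∪_{i=1}^{28} A_i] ≤ Σ_i P[A_i] ≤ 28·p = 28·(1/28) = 1.
Numerically: 1 ≈ 1.0000.
Is 1 < 1? NO.
Since the bound 1 is ≥ 1, the union bound is uninformative here; it does NOT by itself certify existence.

28·p = 1 ≈ 1.0000; existence NOT certified by the union bound.


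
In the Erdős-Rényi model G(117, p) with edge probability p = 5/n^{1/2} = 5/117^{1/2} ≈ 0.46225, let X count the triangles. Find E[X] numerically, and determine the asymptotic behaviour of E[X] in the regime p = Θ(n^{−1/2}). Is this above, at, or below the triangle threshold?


Number of potential triangles: C(117, 3) = 260130.
Each occurs with probability p³ ≈ (0.46225)³ ≈ 9.8771402e-02.
By linearity: E[X] = C(117, 3)·p³ ≈ 260130 · 9.8771402e-02 ≈ 25693.40492.
Since α = 1/2 < 1, p = c/n^{1/2} ≫ 1/n is above the triangle threshold p ~ 1/n. Asymptotically E[X] ~ (c³/6)·n^{3(1−α)} = (5³/6)·n^{1.5} → ∞; triangles are abundant w.h.p.

E[X] ≈ 25693.40492; in regime p = Θ(1/n^{1/2}) E[X] diverges (above the triangle threshold p ~ 1/n).


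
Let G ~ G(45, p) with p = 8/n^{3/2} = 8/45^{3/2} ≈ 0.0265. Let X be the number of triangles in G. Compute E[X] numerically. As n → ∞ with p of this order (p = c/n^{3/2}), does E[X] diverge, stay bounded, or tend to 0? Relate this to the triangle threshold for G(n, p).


Number of potential triangles: C(45, 3) = 14190.
Each occurs with probability p³ ≈ (0.0265)³ ≈ 1.861288e-05.
By linearity: E[X] = C(45, 3)·p³ ≈ 14190 · 1.861288e-05 ≈ 0.2641.
Since α = 3/2 > 1, p = c/n^{3/2} = o(1/n) is below the triangle threshold p ~ 1/n. Asymptotically E[X] ~ (c³/6)·n^{3(1−α)} = (8³/6)·n^{-1.5} → 0, so by Markov's inequality G has no triangles w.h.p.

E[X] ≈ 0.2641; in regime p = Θ(1/n^{3/2}) E[X] tends to 0 (below the triangle threshold p ~ 1/n).


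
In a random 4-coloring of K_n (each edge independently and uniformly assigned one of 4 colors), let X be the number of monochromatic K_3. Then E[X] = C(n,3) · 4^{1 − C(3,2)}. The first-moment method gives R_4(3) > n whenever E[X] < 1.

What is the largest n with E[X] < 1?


We need C(n, 3) · 4^{1 − 3} < 1, i.e. C(n, 3) < 4^{3 − 1} = 16.
Check values of n near the boundary:
  n = 3: C(3, 3) = 1; 1 < 16? YES
  n = 4: C(4, 3) = 4; 4 < 16? YES
  n = 5: C(5, 3) = 10; 10 < 16? YES
  n = 6: C(6, 3) = 20; 20 < 16? NO
The largest n with C(n, 3) < 16 is n = 5 (where E[X] = 5/8 ≈ 0.625000). Hence R_4(3) > 5, i.e. R_4(3) ≥ 6.

Largest n = 5; hence R_4(3) > 5.


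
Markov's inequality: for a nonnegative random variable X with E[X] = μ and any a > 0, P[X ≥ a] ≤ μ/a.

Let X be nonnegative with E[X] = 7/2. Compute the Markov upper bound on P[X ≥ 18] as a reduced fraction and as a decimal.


μ = E[X] = 7/2, a = 18.
Markov: P[X ≥ 18] ≤ μ/a = (7/2)/18 = 7/36.
Numerically: ≈ 0.194444.
(Since a = 18 > μ = 3.500000, the bound 7/36 is < 1 and informative.)

P[X ≥ 18] ≤ 7/36 ≈ 0.194444.


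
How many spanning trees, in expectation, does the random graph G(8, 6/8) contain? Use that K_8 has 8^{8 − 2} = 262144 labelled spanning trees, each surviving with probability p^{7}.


K_8 has 8^{8 − 2} = 262144 labelled spanning trees.
For each such spanning tree H, let X_H = 1 if all 7 edges of H are present in G. Then P[X_H = 1] = p^{7} = (3/4)^{7} = 2187/16384.
By linearity: E[X] = Σ_H E[X_H] = 262144 · p^{7} = 262144 · 2187/16384 = 34992.
Numerically: E[X] ≈ 34992.

E[X] = 262144 · (3/4)^{7} = 34992 ≈ 34992.


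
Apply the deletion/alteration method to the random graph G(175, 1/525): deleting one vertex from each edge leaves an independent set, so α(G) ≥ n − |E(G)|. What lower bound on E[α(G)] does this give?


E[|E(G)|] = C(175, 2)·p = 15225 · (1/525) = 29.
E[α(G)] ≥ n − E[|E(G)|] = 175 − 29 = 146.
Numerically: ≈ 146.000.
(This is only a lower bound; the true E[α(G)] may be larger.)

E[α(G)] ≥ 146 ≈ 146.000.


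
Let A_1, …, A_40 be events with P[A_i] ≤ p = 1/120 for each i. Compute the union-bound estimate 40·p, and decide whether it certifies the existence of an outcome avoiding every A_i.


Union bound: P[∪_{i=1}^{40} A_i] ≤ Σ_i P[A_i] ≤ 40·p = 40·(1/120) = 1/3.
Numerically: 1/3 ≈ 0.333.
Is 1/3 < 1? YES.
Since P[∪ A_i] ≤ 1/3 < 1, the complement has P[∩ A_i^c] ≥ 1 − 1/3 = 2/3 > 0, so some outcome avoids every A_i.

40·p = 1/3 ≈ 0.333; existence CERTIFIED by the union bound.


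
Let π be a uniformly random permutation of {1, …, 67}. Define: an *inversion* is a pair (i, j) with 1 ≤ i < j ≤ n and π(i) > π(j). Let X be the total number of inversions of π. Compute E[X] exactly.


Write X = Σ X_I over the C(67, 2) = 2211 pairs i < j, with X_I the indicator of one inversion.
There are 2211 indicators.
For each fixed pair i < j, the values π(i) and π(j) are two distinct elements of {1, …, 67} in uniformly random order; by symmetry P[π(i) > π(j)] = 1/2.
By linearity: E[X] = 2211 · (1/2) = C(67, 2) · (1/2) = 2211/2 = 2211/2 ≈ 1105.500.

E[X] = 2211/2 = 1105.500.


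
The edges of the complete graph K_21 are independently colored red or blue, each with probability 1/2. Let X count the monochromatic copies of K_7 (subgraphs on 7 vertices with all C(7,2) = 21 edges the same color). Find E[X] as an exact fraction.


Let X = Σ_S X_S over the C(21, 7) = 116280 subsets S of size 7, where X_S = 1 if the K_7 on S is monochromatic.
For a fixed S, the K_7 on S has C(7, 2) = 21 edges. P[all 21 edges red] = (1/2)^21, and likewise for blue, so P[monochromatic] = 2·(1/2)^21 = 2^{1 − 21} = 1/1048576.
By linearity of expectation: E[X] = C(21, 7) · 2^{1 − 21} = 116280 · 1/1048576 = 14535/131072.
Numerically: E[X] ≈ 0.111.

E[X] = C(21,7)·2^(1−C(7,2)) = 14535/131072 ≈ 0.111.


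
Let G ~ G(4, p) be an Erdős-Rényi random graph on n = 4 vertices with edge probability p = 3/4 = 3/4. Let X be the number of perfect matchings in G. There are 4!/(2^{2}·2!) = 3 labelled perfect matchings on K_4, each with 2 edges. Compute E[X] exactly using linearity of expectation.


K_4 has 4!/(2^{2}·2!) = 3 labelled perfect matchings.
For each such perfect matching H, let X_H = 1 if all 2 edges of H are present in G. Then P[X_H = 1] = p^{2} = (3/4)^{2} = 9/16.
Summing the indicators: E[X] = Σ_H E[X_H] = 3 · p^{2} = 3 · 9/16 = 27/16.
Numerically: E[X] ≈ 1.6875.

E[X] = 3 · (3/4)^{2} = 27/16 ≈ 1.6875.


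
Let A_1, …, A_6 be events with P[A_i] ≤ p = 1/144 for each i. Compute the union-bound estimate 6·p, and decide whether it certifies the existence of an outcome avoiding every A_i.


Union bound: P[∪_{i=1}^{6} A_i] ≤ Σ_i P[A_i] ≤ 6·p = 6·(1/144) = 1/24.
Numerically: 1/24 ≈ 0.04167.
Is 1/24 < 1? YES.
Since P[∪ A_i] ≤ 1/24 < 1, the complement has P[∩ A_i^c] ≥ 1 − 1/24 = 23/24 > 0, so some outcome avoids every A_i.

6·p = 1/24 ≈ 0.04167; existence CERTIFIED by the union bound.


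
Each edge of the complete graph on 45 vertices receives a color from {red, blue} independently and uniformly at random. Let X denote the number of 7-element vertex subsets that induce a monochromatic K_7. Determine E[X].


Let X = Σ_S X_S over the C(45, 7) = 45379620 subsets S of size 7, where X_S = 1 if the K_7 on S is monochromatic.
For a fixed S, the K_7 on S has C(7, 2) = 21 edges. P[all 21 edges red] = (1/2)^21, and likewise for blue, so P[monochromatic] = 2·(1/2)^21 = 2^{1 − 21} = 1/1048576.
By linearity: E[X] = C(45, 7) · 2^{1 − 21} = 45379620 · 1/1048576 = 11344905/262144.
Numerically: E[X] ≈ 43.277.

E[X] = C(45,7)·2^(1−C(7,2)) = 11344905/262144 ≈ 43.277.


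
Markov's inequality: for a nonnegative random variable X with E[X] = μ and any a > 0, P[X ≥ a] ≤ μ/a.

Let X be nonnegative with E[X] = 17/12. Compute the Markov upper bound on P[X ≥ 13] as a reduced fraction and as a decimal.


μ = E[X] = 17/12, a = 13.
Markov: P[X ≥ 13] ≤ μ/a = (17/12)/13 = 17/156.
Numerically: ≈ 0.108974.
(Since a = 13 > μ = 1.416667, the bound 17/156 is < 1 and informative.)

P[X ≥ 13] ≤ 17/156 ≈ 0.108974.


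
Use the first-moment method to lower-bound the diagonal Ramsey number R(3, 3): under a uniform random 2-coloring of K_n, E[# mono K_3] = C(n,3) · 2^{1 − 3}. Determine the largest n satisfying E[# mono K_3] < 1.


We need C(n, 3) · 2^{1 − 3} < 1, i.e. C(n, 3) < 2^{3 − 1} = 4.
Check values of n near the boundary:
  n = 3: C(3, 3) = 1; 1 < 4? YES
  n = 4: C(4, 3) = 4; 4 < 4? NO
The largest n with C(n, 3) < 4 is n = 3 (where E[X] = 1/4 ≈ 0.25000). Hence R(3, 3) > 3, i.e. R(3, 3) ≥ 4.

Largest n = 3; hence R(3, 3) > 3.


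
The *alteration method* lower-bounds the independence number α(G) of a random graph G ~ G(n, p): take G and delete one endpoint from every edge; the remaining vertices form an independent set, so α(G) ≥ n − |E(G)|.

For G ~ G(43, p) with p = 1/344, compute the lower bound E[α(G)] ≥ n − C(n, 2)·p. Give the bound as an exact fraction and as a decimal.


E[|E(G)|] = C(43, 2)·p = 903 · (1/344) = 21/8.
E[α(G)] ≥ n − E[|E(G)|] = 43 − 21/8 = 323/8.
Numerically: ≈ 40.37500.
(This is only a lower bound; the true E[α(G)] may be larger.)

E[α(G)] ≥ 323/8 ≈ 40.37500.


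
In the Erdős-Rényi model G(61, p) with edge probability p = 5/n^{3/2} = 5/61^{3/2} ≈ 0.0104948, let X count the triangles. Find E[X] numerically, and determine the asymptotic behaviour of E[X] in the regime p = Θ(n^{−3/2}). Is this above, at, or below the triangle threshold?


Number of potential triangles: C(61, 3) = 35990.
Each occurs with probability p³ ≈ (0.0104948)³ ≈ 1.15591462e-06.
By linearity: E[X] = C(61, 3)·p³ ≈ 35990 · 1.15591462e-06 ≈ 0.041601.
Since α = 3/2 > 1, p = c/n^{3/2} = o(1/n) is below the triangle threshold p ~ 1/n. Asymptotically E[X] ~ (c³/6)·n^{3(1−α)} = (5³/6)·n^{-1.5} → 0, so by Markov's inequality G has no triangles w.h.p.

E[X] ≈ 0.041601; in regime p = Θ(1/n^{3/2}) E[X] tends to 0 (below the triangle threshold p ~ 1/n).


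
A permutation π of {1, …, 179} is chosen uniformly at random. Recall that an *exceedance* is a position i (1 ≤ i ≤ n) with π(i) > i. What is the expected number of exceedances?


Write X = Σ_{i=1}^{179} X_i, where X_i = 1_{π(i) > i}.
For each fixed i, π(i) is uniform over {1, …, 179} (marginal of a uniform permutation), so P[π(i) > i] = (n − i)/n. Summing: Σ_{i=1}^{179} (n − i)/n = (0 + 1 + … + 178)/179 = 179(179 − 1)/(2·179) = (179 − 1)/2.
Hence E[X] = Σ_{i=1}^{179} (179 − i)/179 = 89 ≈ 89.0000.

E[X] = 89 = 89.0000.


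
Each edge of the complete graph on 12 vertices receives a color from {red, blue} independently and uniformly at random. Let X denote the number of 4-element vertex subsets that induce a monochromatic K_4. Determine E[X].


Let X = Σ_S X_S over the C(12, 4) = 495 subsets S of size 4, where X_S = 1 if the K_4 on S is monochromatic.
For a fixed S, the K_4 on S has C(4, 2) = 6 edges. P[all 6 edges red] = (1/2)^6, and likewise for blue, so P[monochromatic] = 2·(1/2)^6 = 2^{1 − 6} = 1/32.
By linearity of expectation: E[X] = C(12, 4) · 2^{1 − 6} = 495 · 1/32 = 495/32.
Numerically: E[X] ≈ 15.46875.

E[X] = C(12,4)·2^(1−C(4,2)) = 495/32 ≈ 15.46875.


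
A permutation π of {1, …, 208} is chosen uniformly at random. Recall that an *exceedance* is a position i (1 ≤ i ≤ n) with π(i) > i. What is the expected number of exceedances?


Write X = Σ_{i=1}^{208} X_i, where X_i = 1_{π(i) > i}.
For each fixed i, π(i) is uniform over {1, …, 208} (marginal of a uniform permutation), so P[π(i) > i] = (n − i)/n. Summing: Σ_{i=1}^{208} (n − i)/n = (0 + 1 + … + 207)/208 = 208(208 − 1)/(2·208) = (208 − 1)/2.
Hence E[X] = Σ_{i=1}^{208} (208 − i)/208 = 207/2 ≈ 103.500.

E[X] = 207/2 = 103.500.


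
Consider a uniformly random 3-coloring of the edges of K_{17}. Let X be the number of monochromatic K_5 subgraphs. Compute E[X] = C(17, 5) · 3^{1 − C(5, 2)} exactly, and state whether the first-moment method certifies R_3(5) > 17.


E[X] = C(17, 5) · 3^{1 − 10} = 6188 · 3^{−9} = 6188/19683.
As a reduced fraction: E[X] = 6188/19683 ≈ 0.314.
Is E[X] < 1? YES.
Since E[X] < 1, there exists a 3-coloring of K_{17} with no monochromatic K_5; hence R_3(5) > 17.

E[X] = 6188/19683 ≈ 0.314; E[X] < 1, so R_3(5) > 17.


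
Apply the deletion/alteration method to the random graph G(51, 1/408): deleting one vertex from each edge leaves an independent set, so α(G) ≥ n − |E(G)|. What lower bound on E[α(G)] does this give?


E[|E(G)|] = C(51, 2)·p = 1275 · (1/408) = 25/8.
E[α(G)] ≥ n − E[|E(G)|] = 51 − 25/8 = 383/8.
Numerically: ≈ 47.875.
(This is only a lower bound; the true E[α(G)] may be larger.)

E[α(G)] ≥ 383/8 ≈ 47.875.


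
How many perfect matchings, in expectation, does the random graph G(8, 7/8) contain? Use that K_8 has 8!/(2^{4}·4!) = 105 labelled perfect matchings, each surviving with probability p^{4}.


K_8 has 8!/(2^{4}·4!) = 105 labelled perfect matchings.
For each such perfect matching H, let X_H = 1 if all 4 edges of H are present in G. Then P[X_H = 1] = p^{4} = (7/8)^{4} = 2401/4096.
By linearity of expectation: E[X] = Σ_H E[X_H] = 105 · p^{4} = 105 · 2401/4096 = 252105/4096.
Numerically: E[X] ≈ 61.55.

E[X] = 105 · (7/8)^{4} = 252105/4096 ≈ 61.55.


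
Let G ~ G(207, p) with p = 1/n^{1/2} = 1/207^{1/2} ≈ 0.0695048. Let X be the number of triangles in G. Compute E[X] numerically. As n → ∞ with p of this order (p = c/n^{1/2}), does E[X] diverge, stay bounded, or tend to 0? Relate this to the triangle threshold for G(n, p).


Number of potential triangles: C(207, 3) = 1456935.
Each occurs with probability p³ ≈ (0.0695048)³ ≈ 3.35772003e-04.
By linearity: E[X] = C(207, 3)·p³ ≈ 1456935 · 3.35772003e-04 ≈ 489.197984.
Since α = 1/2 < 1, p = c/n^{1/2} ≫ 1/n is above the triangle threshold p ~ 1/n. Asymptotically E[X] ~ (c³/6)·n^{3(1−α)} = (1³/6)·n^{1.5} → ∞; triangles are abundant w.h.p.

E[X] ≈ 489.197984; in regime p = Θ(1/n^{1/2}) E[X] diverges (above the triangle threshold p ~ 1/n).


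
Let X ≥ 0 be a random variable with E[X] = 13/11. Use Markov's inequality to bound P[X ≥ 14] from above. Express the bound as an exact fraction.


μ = E[X] = 13/11, a = 14.
Markov: P[X ≥ 14] ≤ μ/a = (13/11)/14 = 13/154.
Numerically: ≈ 0.084.
(Since a = 14 > μ = 1.182, the bound 13/154 is < 1 and informative.)

P[X ≥ 14] ≤ 13/154 ≈ 0.084.


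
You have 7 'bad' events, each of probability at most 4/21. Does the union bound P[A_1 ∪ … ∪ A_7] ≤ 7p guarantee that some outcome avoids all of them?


Union bound: P[∪_{i=1}^{7} A_i] ≤ Σ_i P[A_i] ≤ 7·p = 7·(4/21) = 4/3.
Numerically: 4/3 ≈ 1.3333333.
Is 4/3 < 1? NO.
Since the bound 4/3 is ≥ 1, the union bound is uninformative here; it does NOT by itself certify existence.

7·p = 4/3 ≈ 1.3333333; existence NOT certified by the union bound.


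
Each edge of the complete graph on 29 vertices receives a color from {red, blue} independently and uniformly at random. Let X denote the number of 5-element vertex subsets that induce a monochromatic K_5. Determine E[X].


Let X = Σ_S X_S over the C(29, 5) = 118755 subsets S of size 5, where X_S = 1 if the K_5 on S is monochromatic.
For a fixed S, the K_5 on S has C(5, 2) = 10 edges. P[all 10 edges red] = (1/2)^10, and likewise for blue, so P[monochromatic] = 2·(1/2)^10 = 2^{1 − 10} = 1/512.
Summing: E[X] = C(29, 5) · 2^{1 − 10} = 118755 · 1/512 = 118755/512.
Numerically: E[X] ≈ 231.943.

E[X] = C(29,5)·2^(1−C(5,2)) = 118755/512 ≈ 231.943.


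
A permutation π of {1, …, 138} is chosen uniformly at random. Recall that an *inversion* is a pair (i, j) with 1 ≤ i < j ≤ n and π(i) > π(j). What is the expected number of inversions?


Write X = Σ X_I over the C(138, 2) = 9453 pairs i < j, with X_I the indicator of one inversion.
There are 9453 indicators.
For each fixed pair i < j, the values π(i) and π(j) are two distinct elements of {1, …, 138} in uniformly random order; by symmetry P[π(i) > π(j)] = 1/2.
By linearity: E[X] = 9453 · (1/2) = C(138, 2) · (1/2) = 9453/2 = 9453/2 ≈ 4726.500000.

E[X] = 9453/2 = 4726.500000.


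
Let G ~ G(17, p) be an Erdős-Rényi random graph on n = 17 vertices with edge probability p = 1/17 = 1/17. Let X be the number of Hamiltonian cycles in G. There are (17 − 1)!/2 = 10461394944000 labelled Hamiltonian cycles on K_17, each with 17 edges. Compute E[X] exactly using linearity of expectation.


K_17 has (17 − 1)!/2 = 10461394944000 labelled Hamiltonian cycles.
For each such Hamiltonian cycle H, let X_H = 1 if all 17 edges of H are present in G. Then P[X_H = 1] = p^{17} = (1/17)^{17} = 1/827240261886336764177.
Summing the indicators: E[X] = Σ_H E[X_H] = 10461394944000 · p^{17} = 10461394944000 · 1/827240261886336764177 = 10461394944000/827240261886336764177.
Numerically: E[X] ≈ 1.26e-08.

E[X] = 10461394944000 · (1/17)^{17} = 10461394944000/827240261886336764177 ≈ 1.26e-08.


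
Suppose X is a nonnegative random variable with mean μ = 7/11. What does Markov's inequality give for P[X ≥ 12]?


μ = E[X] = 7/11, a = 12.
Markov: P[X ≥ 12] ≤ μ/a = (7/11)/12 = 7/132.
Numerically: ≈ 0.05303.
(Since a = 12 > μ = 0.63636, the bound 7/132 is < 1 and informative.)

P[X ≥ 12] ≤ 7/132 ≈ 0.05303.


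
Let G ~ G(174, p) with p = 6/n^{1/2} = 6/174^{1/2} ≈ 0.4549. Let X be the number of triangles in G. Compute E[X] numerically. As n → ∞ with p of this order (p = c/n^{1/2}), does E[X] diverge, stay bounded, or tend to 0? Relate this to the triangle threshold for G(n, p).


Number of potential triangles: C(174, 3) = 862924.
Each occurs with probability p³ ≈ (0.4549)³ ≈ 9.410872e-02.
By linearity: E[X] = C(174, 3)·p³ ≈ 862924 · 9.410872e-02 ≈ 81208.6754.
Since α = 1/2 < 1, p = c/n^{1/2} ≫ 1/n is above the triangle threshold p ~ 1/n. Asymptotically E[X] ~ (c³/6)·n^{3(1−α)} = (6³/6)·n^{1.5} → ∞; triangles are abundant w.h.p.

E[X] ≈ 81208.6754; in regime p = Θ(1/n^{1/2}) E[X] diverges (above the triangle threshold p ~ 1/n).


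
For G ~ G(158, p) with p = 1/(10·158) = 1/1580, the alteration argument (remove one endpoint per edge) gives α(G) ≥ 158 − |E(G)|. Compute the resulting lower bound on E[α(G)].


E[|E(G)|] = C(158, 2)·p = 12403 · (1/1580) = 157/20.
E[α(G)] ≥ n − E[|E(G)|] = 158 − 157/20 = 3003/20.
Numerically: ≈ 150.15000.
(This is only a lower bound; the true E[α(G)] may be larger.)

E[α(G)] ≥ 3003/20 ≈ 150.15000.


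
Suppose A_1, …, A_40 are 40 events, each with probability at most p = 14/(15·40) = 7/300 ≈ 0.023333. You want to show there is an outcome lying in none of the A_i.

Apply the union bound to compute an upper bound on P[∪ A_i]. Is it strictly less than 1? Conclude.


Union bound: P[∪_{i=1}^{40} A_i] ≤ Σ_i P[A_i] ≤ 40·p = 40·(7/300) = 14/15.
Numerically: 14/15 ≈ 0.933333.
Is 14/15 < 1? YES.
Since P[∪ A_i] ≤ 14/15 < 1, the complement has P[∩ A_i^c] ≥ 1 − 14/15 = 1/15 > 0, so some outcome avoids every A_i.

40·p = 14/15 ≈ 0.933333; existence CERTIFIED by the union bound.


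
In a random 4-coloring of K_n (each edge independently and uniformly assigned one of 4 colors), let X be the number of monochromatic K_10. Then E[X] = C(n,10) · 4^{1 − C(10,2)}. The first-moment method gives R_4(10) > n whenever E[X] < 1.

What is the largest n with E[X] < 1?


We need C(n, 10) · 4^{1 − 45} < 1, i.e. C(n, 10) < 4^{45 − 1} = 309485009821345068724781056.
Check values of n near the boundary:
  n = 2017: C(2017, 10) = 300324964434452596180990448; 300324964434452596180990448 < 309485009821345068724781056? YES
  n = 2018: C(2018, 10) = 301820606687612220663963508; 301820606687612220663963508 < 309485009821345068724781056? YES
  n = 2019: C(2019, 10) = 303322949179835278009229628; 303322949179835278009229628 < 309485009821345068724781056? YES
  n = 2020: C(2020, 10) = 304832018578739931133653656; 304832018578739931133653656 < 309485009821345068724781056? YES
  n = 2021: C(2021, 10) = 306347841644770462864800616; 306347841644770462864800616 < 309485009821345068724781056? YES
  n = 2022: C(2022, 10) = 307870445231474093395937796; 307870445231474093395937796 < 309485009821345068724781056? YES
  n = 2023: C(2023, 10) = 309399856285778485315440716; 309399856285778485315440716 < 309485009821345068724781056? YES
  n = 2024: C(2024, 10) = 310936101848269937576192656; 310936101848269937576192656 < 309485009821345068724781056? NO
The largest n with C(n, 10) < 309485009821345068724781056 is n = 2023 (where E[X] = 77349964071444621328860179/77371252455336267181195264 ≈ 1.000). Hence R_4(10) > 2023, i.e. R_4(10) ≥ 2024.

Largest n = 2023; hence R_4(10) > 2023.
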